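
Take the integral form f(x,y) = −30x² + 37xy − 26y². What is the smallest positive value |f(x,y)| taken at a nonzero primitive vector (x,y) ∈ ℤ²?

translate: b→23 (≡-37 mod 60), so (30,-37,26)→(30,23,19)
flip: (30,23,19)→(19,-23,30)
translate: b→15 (≡-23 mod 38), so (19,-23,30)→(19,15,26)
reduced (well bottom): (19,15,26) with a≤c, −a<b≤a
well minimum |f| = |-19| = 19 (negative-definite)

19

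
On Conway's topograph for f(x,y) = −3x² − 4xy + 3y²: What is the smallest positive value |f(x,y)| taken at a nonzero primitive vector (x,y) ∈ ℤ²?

descent: ρ → (3,4,-3)  [lands on river]
river: ρ → (-3,2,4)
river: ρ → (4,6,-1)
river: ρ → (-1,6,4)
river: ρ → (4,2,-3)
river: ρ → (-3,4,3)
river: ρ → (3,2,-4)
river: ρ → (-4,6,1)
river: ρ → (1,6,-4)
river: ρ → (-4,2,3)
closes: descent 1, river 10
min |a| on river = 1

1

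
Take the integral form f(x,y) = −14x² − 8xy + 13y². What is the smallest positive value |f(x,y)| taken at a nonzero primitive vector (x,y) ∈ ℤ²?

descent: ρ → (13,8,-14)  [lands on river]
river: ρ → (-14,20,7)
river: ρ → (7,22,-11)
river: ρ → (-11,22,7)
river: ρ → (7,20,-14)
river: ρ → (-14,8,13)
river: ρ → (13,18,-9)
river: ρ → (-9,18,13)
closes: descent 1, river 8
min |a| on river = 7

7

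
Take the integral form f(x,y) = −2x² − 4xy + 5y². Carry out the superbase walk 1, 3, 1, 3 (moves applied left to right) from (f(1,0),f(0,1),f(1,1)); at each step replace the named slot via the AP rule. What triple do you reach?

start (-2,5,-1) = (f(1,0),f(0,1),f(1,1))
replace slot 1: 2·(5+(-1)) − (-2) = 10 → (10,5,-1)
replace slot 3: 2·(10+5) − (-1) = 31 → (10,5,31)
replace slot 1: 2·(5+31) − 10 = 62 → (62,5,31)
replace slot 3: 2·(62+5) − 31 = 103 → (62,5,103)

62,5,103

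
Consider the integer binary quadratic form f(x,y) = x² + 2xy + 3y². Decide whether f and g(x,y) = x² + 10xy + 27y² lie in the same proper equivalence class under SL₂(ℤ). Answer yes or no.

D₁ = -8, D₂ = -8
f: translate: b→0 (≡2 mod 2), so (1,2,3)→(1,0,2)
f: reduced (well bottom): (1,0,2) with a≤c, −a<b≤a
g: translate: b→0 (≡10 mod 2), so (1,10,27)→(1,0,2)
g: reduced (well bottom): (1,0,2) with a≤c, −a<b≤a
reduced forms (1, 0, 2) vs (1, 0, 2) ⇒ equivalent

yes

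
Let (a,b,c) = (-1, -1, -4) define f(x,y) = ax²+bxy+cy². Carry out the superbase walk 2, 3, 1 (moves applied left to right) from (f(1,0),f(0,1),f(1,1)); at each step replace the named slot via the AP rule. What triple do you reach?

start (-1,-4,-6) = (f(1,0),f(0,1),f(1,1))
replace slot 2: 2·((-1)+(-6)) − (-4) = -10 → (-1,-10,-6)
replace slot 3: 2·((-1)+(-10)) − (-6) = -16 → (-1,-10,-16)
replace slot 1: 2·((-10)+(-16)) − (-1) = -51 → (-51,-10,-16)

-51,-10,-16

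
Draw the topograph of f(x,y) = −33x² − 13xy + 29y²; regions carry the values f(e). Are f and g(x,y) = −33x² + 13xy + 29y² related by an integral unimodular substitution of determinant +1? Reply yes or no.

D₁ = 3997, D₂ = 3997
river cycle of f (length 6): (29, 13, -33), (-33, 53, 9), (9, 55, -27), (-27, 53, 11), (11, 57, -17), (-17, 45, 29)
river cycle of g (length 6): (29, 45, -17), (-17, 57, 11), (11, 53, -27), (-27, 55, 9), (9, 53, -33), (-33, 13, 29)
cycles differ ⇒ inequivalent

no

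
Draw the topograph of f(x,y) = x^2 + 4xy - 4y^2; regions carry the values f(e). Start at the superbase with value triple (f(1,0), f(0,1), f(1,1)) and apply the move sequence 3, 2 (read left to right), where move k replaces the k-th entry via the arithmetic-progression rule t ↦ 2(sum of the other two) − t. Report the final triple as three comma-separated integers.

start (1,-4,1) = (f(1,0),f(0,1),f(1,1))
replace slot 3: 2·(1+(-4)) − 1 = -7 → (1,-4,-7)
replace slot 2: 2·(1+(-7)) − (-4) = -8 → (1,-8,-7)

1,-8,-7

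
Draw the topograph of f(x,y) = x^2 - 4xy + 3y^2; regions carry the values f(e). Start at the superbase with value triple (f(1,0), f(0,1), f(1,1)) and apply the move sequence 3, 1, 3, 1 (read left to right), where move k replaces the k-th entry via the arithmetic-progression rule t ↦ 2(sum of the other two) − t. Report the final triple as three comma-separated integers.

start (1,3,0) = (f(1,0),f(0,1),f(1,1))
replace slot 3: 2·(1+3) − 0 = 8 → (1,3,8)
replace slot 1: 2·(3+8) − 1 = 21 → (21,3,8)
replace slot 3: 2·(21+3) − 8 = 40 → (21,3,40)
replace slot 1: 2·(3+40) − 21 = 65 → (65,3,40)

65,3,40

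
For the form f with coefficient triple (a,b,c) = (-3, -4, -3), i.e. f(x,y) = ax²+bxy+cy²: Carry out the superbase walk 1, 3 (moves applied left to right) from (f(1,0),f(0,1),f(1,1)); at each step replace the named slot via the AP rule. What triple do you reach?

start (-3,-3,-10) = (f(1,0),f(0,1),f(1,1))
replace slot 1: 2·((-3)+(-10)) − (-3) = -23 → (-23,-3,-10)
replace slot 3: 2·((-23)+(-3)) − (-10) = -42 → (-23,-3,-42)

-23,-3,-42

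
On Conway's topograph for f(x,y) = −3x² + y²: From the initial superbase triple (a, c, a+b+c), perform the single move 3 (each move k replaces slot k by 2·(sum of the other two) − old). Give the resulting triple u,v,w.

start (-3,1,-2) = (f(1,0),f(0,1),f(1,1))
replace slot 3: 2·((-3)+1) − (-2) = -2 → (-3,1,-2)

-3,1,-2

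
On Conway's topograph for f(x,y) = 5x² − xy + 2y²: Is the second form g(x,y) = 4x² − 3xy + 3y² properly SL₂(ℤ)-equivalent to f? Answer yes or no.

D₁ = -39, D₂ = -39
f: flip: (5,-1,2)→(2,1,5)
f: reduced (well bottom): (2,1,5) with a≤c, −a<b≤a
g: flip: (4,-3,3)→(3,3,4)
g: reduced (well bottom): (3,3,4) with a≤c, −a<b≤a
reduced forms (2, 1, 5) vs (3, 3, 4) ⇒ inequivalent

no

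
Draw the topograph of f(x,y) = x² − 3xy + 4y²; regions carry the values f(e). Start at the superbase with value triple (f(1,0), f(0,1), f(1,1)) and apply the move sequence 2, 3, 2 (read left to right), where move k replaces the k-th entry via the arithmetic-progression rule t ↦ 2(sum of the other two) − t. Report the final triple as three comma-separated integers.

start (1,4,2) = (f(1,0),f(0,1),f(1,1))
replace slot 2: 2·(1+2) − 4 = 2 → (1,2,2)
replace slot 3: 2·(1+2) − 2 = 4 → (1,2,4)
replace slot 2: 2·(1+4) − 2 = 8 → (1,8,4)

1,8,4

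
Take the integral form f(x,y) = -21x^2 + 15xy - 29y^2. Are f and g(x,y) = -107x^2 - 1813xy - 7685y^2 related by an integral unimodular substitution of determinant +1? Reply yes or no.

D₁ = -2211, D₂ = -2211
f is negative-definite; reduce −f:
−f: reduced (well bottom): (21,-15,29) with a≤c, −a<b≤a
flip sign back: reduced form of f is (-21,15,-29)
g is negative-definite; reduce −g:
−g: translate: b→101 (≡1813 mod 214), so (107,1813,7685)→(107,101,29)
−g: flip: (107,101,29)→(29,-101,107)
−g: translate: b→15 (≡-101 mod 58), so (29,-101,107)→(29,15,21)
−g: flip: (29,15,21)→(21,-15,29)
−g: reduced (well bottom): (21,-15,29) with a≤c, −a<b≤a
flip sign back: reduced form of g is (-21,15,-29)
reduced forms (-21, 15, -29) vs (-21, 15, -29) ⇒ equivalent

yes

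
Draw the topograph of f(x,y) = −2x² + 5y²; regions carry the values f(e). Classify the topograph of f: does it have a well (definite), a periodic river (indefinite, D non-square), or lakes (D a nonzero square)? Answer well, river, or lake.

D = b²−4ac = 0² − 4·(-2)·5 = 40
D > 0 non-square ⇒ indefinite ⇒ periodic river

river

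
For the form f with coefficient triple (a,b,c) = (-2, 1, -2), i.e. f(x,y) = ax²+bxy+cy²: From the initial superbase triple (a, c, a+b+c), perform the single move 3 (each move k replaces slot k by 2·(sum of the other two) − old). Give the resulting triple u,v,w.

start (-2,-2,-3) = (f(1,0),f(0,1),f(1,1))
replace slot 3: 2·((-2)+(-2)) − (-3) = -5 → (-2,-2,-5)

-2,-2,-5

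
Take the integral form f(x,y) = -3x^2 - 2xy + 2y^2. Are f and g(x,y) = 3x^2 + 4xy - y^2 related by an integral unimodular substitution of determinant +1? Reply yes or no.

D₁ = 28, D₂ = 28
river cycle of f (length 4): (2, 2, -3), (-3, 4, 1), (1, 4, -3), (-3, 2, 2)
river cycle of g (length 4): (-1, 4, 3), (3, 2, -2), (-2, 2, 3), (3, 4, -1)
cycles differ ⇒ inequivalent

no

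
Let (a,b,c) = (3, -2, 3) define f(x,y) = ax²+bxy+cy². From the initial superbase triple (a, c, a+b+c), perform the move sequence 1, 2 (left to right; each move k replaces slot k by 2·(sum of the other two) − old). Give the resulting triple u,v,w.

start (3,3,4) = (f(1,0),f(0,1),f(1,1))
replace slot 1: 2·(3+4) − 3 = 11 → (11,3,4)
replace slot 2: 2·(11+4) − 3 = 27 → (11,27,4)

11,27,4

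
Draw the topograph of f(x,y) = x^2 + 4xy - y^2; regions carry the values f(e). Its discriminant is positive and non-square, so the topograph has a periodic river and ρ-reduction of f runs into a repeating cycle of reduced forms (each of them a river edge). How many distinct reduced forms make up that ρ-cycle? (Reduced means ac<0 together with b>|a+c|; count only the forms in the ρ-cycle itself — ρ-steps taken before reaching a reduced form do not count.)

D = 20, ⌊√D⌋ = 4
river: ρ → (-1,4,1)
river: ρ → (1,4,-1)
ρ-cycle length = 2 (tail of 0 descent steps not counted)

2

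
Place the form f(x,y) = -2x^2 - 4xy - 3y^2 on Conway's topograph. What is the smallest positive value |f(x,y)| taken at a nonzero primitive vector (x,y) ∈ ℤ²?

translate: b→0 (≡4 mod 4), so (2,4,3)→(2,0,1)
flip: (2,0,1)→(1,0,2)
reduced (well bottom): (1,0,2) with a≤c, −a<b≤a
well minimum |f| = |-1| = 1 (negative-definite)

1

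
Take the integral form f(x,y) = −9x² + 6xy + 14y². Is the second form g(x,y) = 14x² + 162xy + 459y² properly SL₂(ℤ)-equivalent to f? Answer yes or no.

D₁ = 540, D₂ = 540
river cycle of f (length 8): (14, 22, -1), (-1, 22, 14), (14, 6, -9), (-9, 12, 11), (11, 10, -10), (-10, 10, 11), (11, 12, -9), (-9, 6, 14)
river cycle of g (length 8): (14, 22, -1), (-1, 22, 14), (14, 6, -9), (-9, 12, 11), (11, 10, -10), (-10, 10, 11), (11, 12, -9), (-9, 6, 14)
cycles coincide ⇒ equivalent

yes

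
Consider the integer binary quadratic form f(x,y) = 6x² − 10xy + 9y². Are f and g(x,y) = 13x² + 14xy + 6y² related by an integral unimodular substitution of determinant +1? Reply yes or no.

D₁ = -116, D₂ = -116
f: translate: b→2 (≡-10 mod 12), so (6,-10,9)→(6,2,5)
f: flip: (6,2,5)→(5,-2,6)
f: reduced (well bottom): (5,-2,6) with a≤c, −a<b≤a
g: translate: b→-12 (≡14 mod 26), so (13,14,6)→(13,-12,5)
g: flip: (13,-12,5)→(5,12,13)
g: translate: b→2 (≡12 mod 10), so (5,12,13)→(5,2,6)
g: reduced (well bottom): (5,2,6) with a≤c, −a<b≤a
reduced forms (5, -2, 6) vs (5, 2, 6) ⇒ inequivalent

no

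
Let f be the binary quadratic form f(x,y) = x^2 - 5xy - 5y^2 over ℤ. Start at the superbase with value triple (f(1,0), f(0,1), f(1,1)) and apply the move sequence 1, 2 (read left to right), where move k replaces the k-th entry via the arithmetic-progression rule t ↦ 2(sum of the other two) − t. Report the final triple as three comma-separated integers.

start (1,-5,-9) = (f(1,0),f(0,1),f(1,1))
replace slot 1: 2·((-5)+(-9)) − 1 = -29 → (-29,-5,-9)
replace slot 2: 2·((-29)+(-9)) − (-5) = -71 → (-29,-71,-9)

-29,-71,-9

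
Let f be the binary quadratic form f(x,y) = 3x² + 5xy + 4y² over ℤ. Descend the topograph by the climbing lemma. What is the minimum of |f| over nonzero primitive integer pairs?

translate: b→-1 (≡5 mod 6), so (3,5,4)→(3,-1,2)
flip: (3,-1,2)→(2,1,3)
reduced (well bottom): (2,1,3) with a≤c, −a<b≤a
well minimum = a = 2

2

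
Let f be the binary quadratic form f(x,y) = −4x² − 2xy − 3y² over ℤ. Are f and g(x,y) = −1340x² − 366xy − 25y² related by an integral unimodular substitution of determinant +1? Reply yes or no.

D₁ = -44, D₂ = -44
f is negative-definite; reduce −f:
−f: flip: (4,2,3)→(3,-2,4)
−f: reduced (well bottom): (3,-2,4) with a≤c, −a<b≤a
flip sign back: reduced form of f is (-3,2,-4)
g is negative-definite; reduce −g:
−g: flip: (1340,366,25)→(25,-366,1340)
−g: translate: b→-16 (≡-366 mod 50), so (25,-366,1340)→(25,-16,3)
−g: flip: (25,-16,3)→(3,16,25)
−g: translate: b→-2 (≡16 mod 6), so (3,16,25)→(3,-2,4)
−g: reduced (well bottom): (3,-2,4) with a≤c, −a<b≤a
flip sign back: reduced form of g is (-3,2,-4)
reduced forms (-3, 2, -4) vs (-3, 2, -4) ⇒ equivalent

yes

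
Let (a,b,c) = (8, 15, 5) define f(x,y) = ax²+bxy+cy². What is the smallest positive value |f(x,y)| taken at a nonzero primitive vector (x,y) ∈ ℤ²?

descent: ρ → (5,5,-2)  [lands on river]
river: ρ → (-2,7,2)
river: ρ → (2,5,-5)
river: ρ → (-5,5,2)
river: ρ → (2,7,-2)
river: ρ → (-2,5,5)
closes: descent 1, river 6
min |a| on river = 2

2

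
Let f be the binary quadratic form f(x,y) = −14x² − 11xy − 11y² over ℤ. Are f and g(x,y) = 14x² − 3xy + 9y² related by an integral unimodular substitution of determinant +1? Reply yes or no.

D₁ = -495, D₂ = -495
f is negative-definite; reduce −f:
−f: flip: (14,11,11)→(11,-11,14)
−f: translate: b→11 (≡-11 mod 22), so (11,-11,14)→(11,11,14)
−f: reduced (well bottom): (11,11,14) with a≤c, −a<b≤a
flip sign back: reduced form of f is (-11,-11,-14)
g: flip: (14,-3,9)→(9,3,14)
g: reduced (well bottom): (9,3,14) with a≤c, −a<b≤a
reduced forms (-11, -11, -14) vs (9, 3, 14) ⇒ inequivalent

no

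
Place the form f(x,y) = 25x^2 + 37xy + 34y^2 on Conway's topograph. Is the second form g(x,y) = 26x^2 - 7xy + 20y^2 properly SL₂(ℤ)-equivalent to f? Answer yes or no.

D₁ = -2031, D₂ = -2031
f: translate: b→-13 (≡37 mod 50), so (25,37,34)→(25,-13,22)
f: flip: (25,-13,22)→(22,13,25)
f: reduced (well bottom): (22,13,25) with a≤c, −a<b≤a
g: flip: (26,-7,20)→(20,7,26)
g: reduced (well bottom): (20,7,26) with a≤c, −a<b≤a
reduced forms (22, 13, 25) vs (20, 7, 26) ⇒ inequivalent

no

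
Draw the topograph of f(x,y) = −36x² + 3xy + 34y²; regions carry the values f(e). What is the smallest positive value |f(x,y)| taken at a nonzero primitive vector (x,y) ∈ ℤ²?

river: ρ → (34,65,-5)
river: ρ → (-5,65,34)
river: ρ → (34,3,-36)
river: ρ → (-36,69,1)
river: ρ → (1,69,-36)
river: ρ → (-36,3,34)
closes: descent 0, river 6
min |a| on river = 1

1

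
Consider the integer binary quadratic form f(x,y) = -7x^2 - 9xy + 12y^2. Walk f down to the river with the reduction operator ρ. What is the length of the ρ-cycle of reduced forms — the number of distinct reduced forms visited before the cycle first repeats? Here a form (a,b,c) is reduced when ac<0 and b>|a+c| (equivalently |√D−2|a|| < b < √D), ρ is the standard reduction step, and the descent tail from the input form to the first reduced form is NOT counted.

D = 417, ⌊√D⌋ = 20
descent: ρ → (12,9,-7)  [lands on river]
river: ρ → (-7,19,2)
river: ρ → (2,17,-16)
river: ρ → (-16,15,3)
river: ρ → (3,15,-16)
river: ρ → (-16,17,2)
river: ρ → (2,19,-7)
river: ρ → (-7,9,12)
river: ρ → (12,15,-4)
river: ρ → (-4,17,8)
river: ρ → (8,15,-6)
river: ρ → (-6,9,14)
river: ρ → (14,19,-1)
river: ρ → (-1,19,14)
river: ρ → (14,9,-6)
river: ρ → (-6,15,8)
river: ρ → (8,17,-4)
river: ρ → (-4,15,12)
ρ-cycle length = 18 (tail of 1 descent step not counted)

18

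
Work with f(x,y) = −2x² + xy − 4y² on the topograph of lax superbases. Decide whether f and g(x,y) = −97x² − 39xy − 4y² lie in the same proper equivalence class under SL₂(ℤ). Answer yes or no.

D₁ = -31, D₂ = -31
f is negative-definite; reduce −f:
−f: reduced (well bottom): (2,-1,4) with a≤c, −a<b≤a
flip sign back: reduced form of f is (-2,1,-4)
g is negative-definite; reduce −g:
−g: flip: (97,39,4)→(4,-39,97)
−g: translate: b→1 (≡-39 mod 8), so (4,-39,97)→(4,1,2)
−g: flip: (4,1,2)→(2,-1,4)
−g: reduced (well bottom): (2,-1,4) with a≤c, −a<b≤a
flip sign back: reduced form of g is (-2,1,-4)
reduced forms (-2, 1, -4) vs (-2, 1, -4) ⇒ equivalent

yes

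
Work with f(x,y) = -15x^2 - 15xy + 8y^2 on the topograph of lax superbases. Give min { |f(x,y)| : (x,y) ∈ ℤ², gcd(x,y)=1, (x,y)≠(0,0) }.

descent: ρ → (8,15,-15)  [lands on river]
river: ρ → (-15,15,8)
river: ρ → (8,17,-13)
river: ρ → (-13,9,12)
river: ρ → (12,15,-10)
river: ρ → (-10,25,2)
river: ρ → (2,23,-22)
river: ρ → (-22,21,3)
river: ρ → (3,21,-22)
river: ρ → (-22,23,2)
river: ρ → (2,25,-10)
river: ρ → (-10,15,12)
river: ρ → (12,9,-13)
river: ρ → (-13,17,8)
closes: descent 1, river 14
min |a| on river = 2

2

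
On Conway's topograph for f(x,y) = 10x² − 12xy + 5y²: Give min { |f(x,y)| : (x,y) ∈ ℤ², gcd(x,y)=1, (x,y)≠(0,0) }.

translate: b→8 (≡-12 mod 20), so (10,-12,5)→(10,8,3)
flip: (10,8,3)→(3,-8,10)
translate: b→-2 (≡-8 mod 6), so (3,-8,10)→(3,-2,5)
reduced (well bottom): (3,-2,5) with a≤c, −a<b≤a
well minimum = a = 3

3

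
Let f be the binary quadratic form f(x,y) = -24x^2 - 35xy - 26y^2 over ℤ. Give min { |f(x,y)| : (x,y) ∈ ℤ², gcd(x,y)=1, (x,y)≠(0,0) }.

translate: b→-13 (≡35 mod 48), so (24,35,26)→(24,-13,15)
flip: (24,-13,15)→(15,13,24)
reduced (well bottom): (15,13,24) with a≤c, −a<b≤a
well minimum |f| = |-15| = 15 (negative-definite)

15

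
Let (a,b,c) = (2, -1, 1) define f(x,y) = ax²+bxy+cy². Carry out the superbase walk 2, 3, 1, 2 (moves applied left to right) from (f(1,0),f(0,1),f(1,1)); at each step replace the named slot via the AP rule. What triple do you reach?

start (2,1,2) = (f(1,0),f(0,1),f(1,1))
replace slot 2: 2·(2+2) − 1 = 7 → (2,7,2)
replace slot 3: 2·(2+7) − 2 = 16 → (2,7,16)
replace slot 1: 2·(7+16) − 2 = 44 → (44,7,16)
replace slot 2: 2·(44+16) − 7 = 113 → (44,113,16)

44,113,16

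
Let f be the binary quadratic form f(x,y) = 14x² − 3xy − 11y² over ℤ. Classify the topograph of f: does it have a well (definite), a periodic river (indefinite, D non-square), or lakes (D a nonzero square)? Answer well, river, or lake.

D = b²−4ac = (-3)² − 4·14·(-11) = 625
D = 25² is a perfect square ⇒ form factors over ℤ ⇒ lakes

lake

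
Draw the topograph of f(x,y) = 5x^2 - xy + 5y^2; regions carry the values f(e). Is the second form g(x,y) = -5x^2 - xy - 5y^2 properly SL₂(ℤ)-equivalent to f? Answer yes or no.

D₁ = -99, D₂ = -99
f: flip: (5,-1,5)→(5,1,5)
f: reduced (well bottom): (5,1,5) with a≤c, −a<b≤a
g is negative-definite; reduce −g:
−g: reduced (well bottom): (5,1,5) with a≤c, −a<b≤a
flip sign back: reduced form of g is (-5,-1,-5)
reduced forms (5, 1, 5) vs (-5, -1, -5) ⇒ inequivalent

no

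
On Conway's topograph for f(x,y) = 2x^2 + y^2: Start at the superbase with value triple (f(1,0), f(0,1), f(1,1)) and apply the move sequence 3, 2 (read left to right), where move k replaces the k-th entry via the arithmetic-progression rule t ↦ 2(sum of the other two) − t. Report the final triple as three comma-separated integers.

start (2,1,3) = (f(1,0),f(0,1),f(1,1))
replace slot 3: 2·(2+1) − 3 = 3 → (2,1,3)
replace slot 2: 2·(2+3) − 1 = 9 → (2,9,3)

2,9,3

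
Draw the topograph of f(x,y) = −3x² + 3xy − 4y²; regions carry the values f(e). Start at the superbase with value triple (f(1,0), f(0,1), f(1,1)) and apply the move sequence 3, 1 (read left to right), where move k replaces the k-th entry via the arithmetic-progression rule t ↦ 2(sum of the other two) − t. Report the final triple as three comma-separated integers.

start (-3,-4,-4) = (f(1,0),f(0,1),f(1,1))
replace slot 3: 2·((-3)+(-4)) − (-4) = -10 → (-3,-4,-10)
replace slot 1: 2·((-4)+(-10)) − (-3) = -25 → (-25,-4,-10)

-25,-4,-10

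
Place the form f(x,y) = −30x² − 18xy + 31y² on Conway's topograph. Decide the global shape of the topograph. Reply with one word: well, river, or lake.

D = b²−4ac = (-18)² − 4·(-30)·31 = 4044
D > 0 non-square ⇒ indefinite ⇒ periodic river

river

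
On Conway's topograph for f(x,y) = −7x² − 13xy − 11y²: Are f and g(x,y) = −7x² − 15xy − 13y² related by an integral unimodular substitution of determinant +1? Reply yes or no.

D₁ = -139, D₂ = -139
f is negative-definite; reduce −f:
−f: translate: b→-1 (≡13 mod 14), so (7,13,11)→(7,-1,5)
−f: flip: (7,-1,5)→(5,1,7)
−f: reduced (well bottom): (5,1,7) with a≤c, −a<b≤a
flip sign back: reduced form of f is (-5,-1,-7)
g is negative-definite; reduce −g:
−g: translate: b→1 (≡15 mod 14), so (7,15,13)→(7,1,5)
−g: flip: (7,1,5)→(5,-1,7)
−g: reduced (well bottom): (5,-1,7) with a≤c, −a<b≤a
flip sign back: reduced form of g is (-5,1,-7)
reduced forms (-5, -1, -7) vs (-5, 1, -7) ⇒ inequivalent

no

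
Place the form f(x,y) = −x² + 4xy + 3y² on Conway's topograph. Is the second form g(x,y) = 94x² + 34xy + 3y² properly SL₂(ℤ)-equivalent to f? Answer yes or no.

D₁ = 28, D₂ = 28
river cycle of f (length 4): (3, 2, -2), (-2, 2, 3), (3, 4, -1), (-1, 4, 3)
river cycle of g (length 4): (3, 2, -2), (-2, 2, 3), (3, 4, -1), (-1, 4, 3)
cycles coincide ⇒ equivalent

yes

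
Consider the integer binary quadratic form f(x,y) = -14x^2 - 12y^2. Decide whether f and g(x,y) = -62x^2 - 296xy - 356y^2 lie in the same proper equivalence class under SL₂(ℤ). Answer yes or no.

D₁ = -672, D₂ = -672
f is negative-definite; reduce −f:
−f: flip: (14,0,12)→(12,0,14)
−f: reduced (well bottom): (12,0,14) with a≤c, −a<b≤a
flip sign back: reduced form of f is (-12,0,-14)
g is negative-definite; reduce −g:
−g: translate: b→48 (≡296 mod 124), so (62,296,356)→(62,48,12)
−g: flip: (62,48,12)→(12,-48,62)
−g: translate: b→0 (≡-48 mod 24), so (12,-48,62)→(12,0,14)
−g: reduced (well bottom): (12,0,14) with a≤c, −a<b≤a
flip sign back: reduced form of g is (-12,0,-14)
reduced forms (-12, 0, -14) vs (-12, 0, -14) ⇒ equivalent

yes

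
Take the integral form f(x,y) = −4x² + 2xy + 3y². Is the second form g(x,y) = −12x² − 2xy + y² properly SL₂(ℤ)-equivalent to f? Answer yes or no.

D₁ = 52, D₂ = 52
river cycle of f (length 10): (3, 4, -3), (-3, 2, 4), (4, 6, -1), (-1, 6, 4), (4, 2, -3), (-3, 4, 3), (3, 2, -4), (-4, 6, 1), (1, 6, -4), (-4, 2, 3)
river cycle of g (length 10): (1, 6, -4), (-4, 2, 3), (3, 4, -3), (-3, 2, 4), (4, 6, -1), (-1, 6, 4), (4, 2, -3), (-3, 4, 3), (3, 2, -4), (-4, 6, 1)
cycles coincide ⇒ equivalent

yes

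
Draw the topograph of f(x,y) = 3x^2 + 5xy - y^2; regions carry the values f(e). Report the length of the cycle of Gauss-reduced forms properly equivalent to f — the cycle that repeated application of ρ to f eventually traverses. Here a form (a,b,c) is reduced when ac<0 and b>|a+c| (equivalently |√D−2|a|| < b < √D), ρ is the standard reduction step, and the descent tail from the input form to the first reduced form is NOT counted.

D = 37, ⌊√D⌋ = 6
river: ρ → (-1,5,3)
river: ρ → (3,1,-3)
river: ρ → (-3,5,1)
river: ρ → (1,5,-3)
river: ρ → (-3,1,3)
river: ρ → (3,5,-1)
ρ-cycle length = 6 (tail of 0 descent steps not counted)

6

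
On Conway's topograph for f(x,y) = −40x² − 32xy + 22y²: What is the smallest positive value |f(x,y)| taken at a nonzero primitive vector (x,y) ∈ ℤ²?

descent: ρ → (22,32,-40)  [lands on river]
river: ρ → (-40,48,14)
river: ρ → (14,64,-8)
river: ρ → (-8,64,14)
river: ρ → (14,48,-40)
river: ρ → (-40,32,22)
river: ρ → (22,56,-16)
river: ρ → (-16,40,46)
river: ρ → (46,52,-10)
river: ρ → (-10,48,56)
river: ρ → (56,64,-2)
river: ρ → (-2,64,56)
river: ρ → (56,48,-10)
river: ρ → (-10,52,46)
river: ρ → (46,40,-16)
river: ρ → (-16,56,22)
closes: descent 1, river 16
min |a| on river = 2

2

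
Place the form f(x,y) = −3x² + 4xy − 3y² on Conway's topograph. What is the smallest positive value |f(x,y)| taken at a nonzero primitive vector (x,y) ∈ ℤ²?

translate: b→2 (≡-4 mod 6), so (3,-4,3)→(3,2,2)
flip: (3,2,2)→(2,-2,3)
translate: b→2 (≡-2 mod 4), so (2,-2,3)→(2,2,3)
reduced (well bottom): (2,2,3) with a≤c, −a<b≤a
well minimum |f| = |-2| = 2 (negative-definite)

2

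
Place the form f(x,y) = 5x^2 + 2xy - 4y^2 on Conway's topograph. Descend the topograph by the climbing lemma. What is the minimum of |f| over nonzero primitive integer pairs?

river: ρ → (-4,6,3)
river: ρ → (3,6,-4)
river: ρ → (-4,2,5)
river: ρ → (5,8,-1)
river: ρ → (-1,8,5)
river: ρ → (5,2,-4)
closes: descent 0, river 6
min |a| on river = 1

1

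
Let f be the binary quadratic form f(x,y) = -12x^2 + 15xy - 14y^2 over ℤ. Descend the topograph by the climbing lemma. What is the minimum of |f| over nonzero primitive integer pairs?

translate: b→9 (≡-15 mod 24), so (12,-15,14)→(12,9,11)
flip: (12,9,11)→(11,-9,12)
reduced (well bottom): (11,-9,12) with a≤c, −a<b≤a
well minimum |f| = |-11| = 11 (negative-definite)

11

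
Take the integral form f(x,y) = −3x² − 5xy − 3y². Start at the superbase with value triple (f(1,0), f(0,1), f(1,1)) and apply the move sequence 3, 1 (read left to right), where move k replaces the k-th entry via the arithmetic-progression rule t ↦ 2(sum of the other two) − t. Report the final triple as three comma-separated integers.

start (-3,-3,-11) = (f(1,0),f(0,1),f(1,1))
replace slot 3: 2·((-3)+(-3)) − (-11) = -1 → (-3,-3,-1)
replace slot 1: 2·((-3)+(-1)) − (-3) = -5 → (-5,-3,-1)

-5,-3,-1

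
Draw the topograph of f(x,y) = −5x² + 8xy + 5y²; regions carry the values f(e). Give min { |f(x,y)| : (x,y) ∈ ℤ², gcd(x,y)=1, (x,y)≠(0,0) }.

river: ρ → (5,12,-1)
river: ρ → (-1,12,5)
river: ρ → (5,8,-5)
river: ρ → (-5,12,1)
river: ρ → (1,12,-5)
river: ρ → (-5,8,5)
closes: descent 0, river 6
min |a| on river = 1

1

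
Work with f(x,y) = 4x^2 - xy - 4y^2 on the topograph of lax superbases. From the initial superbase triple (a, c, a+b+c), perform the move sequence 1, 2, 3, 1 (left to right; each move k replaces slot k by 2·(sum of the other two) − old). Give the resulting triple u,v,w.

start (4,-4,-1) = (f(1,0),f(0,1),f(1,1))
replace slot 1: 2·((-4)+(-1)) − 4 = -14 → (-14,-4,-1)
replace slot 2: 2·((-14)+(-1)) − (-4) = -26 → (-14,-26,-1)
replace slot 3: 2·((-14)+(-26)) − (-1) = -79 → (-14,-26,-79)
replace slot 1: 2·((-26)+(-79)) − (-14) = -196 → (-196,-26,-79)

-196,-26,-79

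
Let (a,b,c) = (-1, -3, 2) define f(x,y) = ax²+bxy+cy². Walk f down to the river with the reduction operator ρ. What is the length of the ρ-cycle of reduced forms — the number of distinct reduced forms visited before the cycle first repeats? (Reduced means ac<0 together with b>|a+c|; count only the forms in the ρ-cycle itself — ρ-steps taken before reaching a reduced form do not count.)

D = 17, ⌊√D⌋ = 4
descent: ρ → (2,3,-1)  [lands on river]
river: ρ → (-1,3,2)
river: ρ → (2,1,-2)
river: ρ → (-2,3,1)
river: ρ → (1,3,-2)
river: ρ → (-2,1,2)
ρ-cycle length = 6 (tail of 1 descent step not counted)

6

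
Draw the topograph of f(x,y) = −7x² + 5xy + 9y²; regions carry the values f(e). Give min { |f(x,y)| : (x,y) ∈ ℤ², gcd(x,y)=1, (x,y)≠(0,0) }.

river: ρ → (9,13,-3)
river: ρ → (-3,11,13)
river: ρ → (13,15,-1)
river: ρ → (-1,15,13)
river: ρ → (13,11,-3)
river: ρ → (-3,13,9)
river: ρ → (9,5,-7)
river: ρ → (-7,9,7)
river: ρ → (7,5,-9)
river: ρ → (-9,13,3)
river: ρ → (3,11,-13)
river: ρ → (-13,15,1)
river: ρ → (1,15,-13)
river: ρ → (-13,11,3)
river: ρ → (3,13,-9)
river: ρ → (-9,5,7)
river: ρ → (7,9,-7)
river: ρ → (-7,5,9)
closes: descent 0, river 18
min |a| on river = 1

1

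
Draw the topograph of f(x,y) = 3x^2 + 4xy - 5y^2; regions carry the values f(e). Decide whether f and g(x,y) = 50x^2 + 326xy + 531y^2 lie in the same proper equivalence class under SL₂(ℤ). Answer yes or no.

D₁ = 76, D₂ = 76
river cycle of f (length 6): (-5, 6, 2), (2, 6, -5), (-5, 4, 3), (3, 8, -1), (-1, 8, 3), (3, 4, -5)
river cycle of g (length 6): (3, 4, -5), (-5, 6, 2), (2, 6, -5), (-5, 4, 3), (3, 8, -1), (-1, 8, 3)
cycles coincide ⇒ equivalent

yes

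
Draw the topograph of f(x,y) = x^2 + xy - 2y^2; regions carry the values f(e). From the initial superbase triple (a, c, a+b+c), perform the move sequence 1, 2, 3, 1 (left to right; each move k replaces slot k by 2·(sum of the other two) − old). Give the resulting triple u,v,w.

start (1,-2,0) = (f(1,0),f(0,1),f(1,1))
replace slot 1: 2·((-2)+0) − 1 = -5 → (-5,-2,0)
replace slot 2: 2·((-5)+0) − (-2) = -8 → (-5,-8,0)
replace slot 3: 2·((-5)+(-8)) − 0 = -26 → (-5,-8,-26)
replace slot 1: 2·((-8)+(-26)) − (-5) = -63 → (-63,-8,-26)

-63,-8,-26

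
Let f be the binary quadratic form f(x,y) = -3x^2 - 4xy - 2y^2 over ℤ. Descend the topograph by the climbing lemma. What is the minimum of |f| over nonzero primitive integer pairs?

translate: b→-2 (≡4 mod 6), so (3,4,2)→(3,-2,1)
flip: (3,-2,1)→(1,2,3)
translate: b→0 (≡2 mod 2), so (1,2,3)→(1,0,2)
reduced (well bottom): (1,0,2) with a≤c, −a<b≤a
well minimum |f| = |-1| = 1 (negative-definite)

1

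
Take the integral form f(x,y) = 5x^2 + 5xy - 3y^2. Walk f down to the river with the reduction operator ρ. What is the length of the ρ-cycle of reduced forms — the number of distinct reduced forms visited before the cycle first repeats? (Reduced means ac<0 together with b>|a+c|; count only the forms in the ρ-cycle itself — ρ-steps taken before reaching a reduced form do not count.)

D = 85, ⌊√D⌋ = 9
river: ρ → (-3,7,3)
river: ρ → (3,5,-5)
river: ρ → (-5,5,3)
river: ρ → (3,7,-3)
river: ρ → (-3,5,5)
river: ρ → (5,5,-3)
ρ-cycle length = 6 (tail of 0 descent steps not counted)

6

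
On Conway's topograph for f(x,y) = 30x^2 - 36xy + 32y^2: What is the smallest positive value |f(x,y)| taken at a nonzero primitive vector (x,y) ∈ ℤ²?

translate: b→24 (≡-36 mod 60), so (30,-36,32)→(30,24,26)
flip: (30,24,26)→(26,-24,30)
reduced (well bottom): (26,-24,30) with a≤c, −a<b≤a
well minimum = a = 26

26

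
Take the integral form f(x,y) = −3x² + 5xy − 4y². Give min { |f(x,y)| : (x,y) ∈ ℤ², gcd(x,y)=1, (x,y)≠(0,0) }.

translate: b→1 (≡-5 mod 6), so (3,-5,4)→(3,1,2)
flip: (3,1,2)→(2,-1,3)
reduced (well bottom): (2,-1,3) with a≤c, −a<b≤a
well minimum |f| = |-2| = 2 (negative-definite)

2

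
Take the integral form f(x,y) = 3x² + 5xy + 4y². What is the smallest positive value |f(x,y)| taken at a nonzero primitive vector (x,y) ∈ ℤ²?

translate: b→-1 (≡5 mod 6), so (3,5,4)→(3,-1,2)
flip: (3,-1,2)→(2,1,3)
reduced (well bottom): (2,1,3) with a≤c, −a<b≤a
well minimum = a = 2

2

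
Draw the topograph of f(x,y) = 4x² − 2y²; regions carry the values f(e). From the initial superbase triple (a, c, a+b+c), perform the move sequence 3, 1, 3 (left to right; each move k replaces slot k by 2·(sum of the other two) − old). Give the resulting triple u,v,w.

start (4,-2,2) = (f(1,0),f(0,1),f(1,1))
replace slot 3: 2·(4+(-2)) − 2 = 2 → (4,-2,2)
replace slot 1: 2·((-2)+2) − 4 = -4 → (-4,-2,2)
replace slot 3: 2·((-4)+(-2)) − 2 = -14 → (-4,-2,-14)

-4,-2,-14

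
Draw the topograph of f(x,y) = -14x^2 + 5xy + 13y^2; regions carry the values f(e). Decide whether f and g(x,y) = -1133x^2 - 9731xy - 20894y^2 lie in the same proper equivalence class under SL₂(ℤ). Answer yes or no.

D₁ = 753, D₂ = 753
river cycle of f (length 24): (13, 21, -6), (-6, 27, 1), (1, 27, -6), (-6, 21, 13), (13, 5, -14), (-14, 23, 4), (4, 25, -8), (-8, 23, 7), (7, 19, -14), (-14, 9, 12), … (14 more)
river cycle of g (length 24): (-14, 5, 13), (13, 21, -6), (-6, 27, 1), (1, 27, -6), (-6, 21, 13), (13, 5, -14), (-14, 23, 4), (4, 25, -8), (-8, 23, 7), (7, 19, -14), … (14 more)
cycles coincide ⇒ equivalent

yes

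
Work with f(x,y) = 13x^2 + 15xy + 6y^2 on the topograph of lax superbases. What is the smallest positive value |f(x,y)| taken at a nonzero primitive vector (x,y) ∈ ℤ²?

translate: b→-11 (≡15 mod 26), so (13,15,6)→(13,-11,4)
flip: (13,-11,4)→(4,11,13)
translate: b→3 (≡11 mod 8), so (4,11,13)→(4,3,6)
reduced (well bottom): (4,3,6) with a≤c, −a<b≤a
well minimum = a = 4

4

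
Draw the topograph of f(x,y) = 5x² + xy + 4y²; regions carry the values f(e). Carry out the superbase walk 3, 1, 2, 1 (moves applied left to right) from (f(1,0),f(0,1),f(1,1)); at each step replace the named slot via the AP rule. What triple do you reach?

start (5,4,10) = (f(1,0),f(0,1),f(1,1))
replace slot 3: 2·(5+4) − 10 = 8 → (5,4,8)
replace slot 1: 2·(4+8) − 5 = 19 → (19,4,8)
replace slot 2: 2·(19+8) − 4 = 50 → (19,50,8)
replace slot 1: 2·(50+8) − 19 = 97 → (97,50,8)

97,50,8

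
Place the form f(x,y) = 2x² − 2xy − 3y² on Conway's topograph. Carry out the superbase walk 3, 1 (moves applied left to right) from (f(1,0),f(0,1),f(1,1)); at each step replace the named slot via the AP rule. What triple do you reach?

start (2,-3,-3) = (f(1,0),f(0,1),f(1,1))
replace slot 3: 2·(2+(-3)) − (-3) = 1 → (2,-3,1)
replace slot 1: 2·((-3)+1) − 2 = -6 → (-6,-3,1)

-6,-3,1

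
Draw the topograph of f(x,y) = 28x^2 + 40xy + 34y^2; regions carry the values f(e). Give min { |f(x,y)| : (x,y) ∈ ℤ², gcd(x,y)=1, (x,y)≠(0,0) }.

translate: b→-16 (≡40 mod 56), so (28,40,34)→(28,-16,22)
flip: (28,-16,22)→(22,16,28)
reduced (well bottom): (22,16,28) with a≤c, −a<b≤a
well minimum = a = 22

22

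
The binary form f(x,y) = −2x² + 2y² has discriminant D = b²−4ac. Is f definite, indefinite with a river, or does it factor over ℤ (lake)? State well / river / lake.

D = b²−4ac = 0² − 4·(-2)·2 = 16
D = 4² is a perfect square ⇒ form factors over ℤ ⇒ lakes

lake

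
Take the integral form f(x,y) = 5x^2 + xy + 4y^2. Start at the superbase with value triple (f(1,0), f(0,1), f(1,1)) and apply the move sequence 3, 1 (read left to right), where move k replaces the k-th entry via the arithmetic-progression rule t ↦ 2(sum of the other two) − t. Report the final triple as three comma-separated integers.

start (5,4,10) = (f(1,0),f(0,1),f(1,1))
replace slot 3: 2·(5+4) − 10 = 8 → (5,4,8)
replace slot 1: 2·(4+8) − 5 = 19 → (19,4,8)

19,4,8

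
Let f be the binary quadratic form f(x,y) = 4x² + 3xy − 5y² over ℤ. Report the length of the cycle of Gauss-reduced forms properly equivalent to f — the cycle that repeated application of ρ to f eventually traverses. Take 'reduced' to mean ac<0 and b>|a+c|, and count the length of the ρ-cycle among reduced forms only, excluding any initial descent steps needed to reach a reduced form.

D = 89, ⌊√D⌋ = 9
river: ρ → (-5,7,2)
river: ρ → (2,9,-1)
river: ρ → (-1,9,2)
river: ρ → (2,7,-5)
river: ρ → (-5,3,4)
river: ρ → (4,5,-4)
river: ρ → (-4,3,5)
river: ρ → (5,7,-2)
river: ρ → (-2,9,1)
river: ρ → (1,9,-2)
river: ρ → (-2,7,5)
river: ρ → (5,3,-4)
river: ρ → (-4,5,4)
river: ρ → (4,3,-5)
ρ-cycle length = 14 (tail of 0 descent steps not counted)

14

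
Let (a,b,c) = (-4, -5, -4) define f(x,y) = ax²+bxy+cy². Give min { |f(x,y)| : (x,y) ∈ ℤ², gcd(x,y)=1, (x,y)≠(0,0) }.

translate: b→-3 (≡5 mod 8), so (4,5,4)→(4,-3,3)
flip: (4,-3,3)→(3,3,4)
reduced (well bottom): (3,3,4) with a≤c, −a<b≤a
well minimum |f| = |-3| = 3 (negative-definite)

3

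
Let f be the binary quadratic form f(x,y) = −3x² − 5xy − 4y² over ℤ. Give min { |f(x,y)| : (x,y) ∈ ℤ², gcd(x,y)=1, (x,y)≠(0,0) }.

translate: b→-1 (≡5 mod 6), so (3,5,4)→(3,-1,2)
flip: (3,-1,2)→(2,1,3)
reduced (well bottom): (2,1,3) with a≤c, −a<b≤a
well minimum |f| = |-2| = 2 (negative-definite)

2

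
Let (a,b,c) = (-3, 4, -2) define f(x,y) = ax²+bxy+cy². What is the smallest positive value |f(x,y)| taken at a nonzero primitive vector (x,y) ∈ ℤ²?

translate: b→2 (≡-4 mod 6), so (3,-4,2)→(3,2,1)
flip: (3,2,1)→(1,-2,3)
translate: b→0 (≡-2 mod 2), so (1,-2,3)→(1,0,2)
reduced (well bottom): (1,0,2) with a≤c, −a<b≤a
well minimum |f| = |-1| = 1 (negative-definite)

1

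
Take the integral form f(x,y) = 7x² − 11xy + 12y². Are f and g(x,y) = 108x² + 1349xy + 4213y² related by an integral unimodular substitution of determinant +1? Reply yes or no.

D₁ = -215, D₂ = -215
f: translate: b→3 (≡-11 mod 14), so (7,-11,12)→(7,3,8)
f: reduced (well bottom): (7,3,8) with a≤c, −a<b≤a
g: translate: b→53 (≡1349 mod 216), so (108,1349,4213)→(108,53,7)
g: flip: (108,53,7)→(7,-53,108)
g: translate: b→3 (≡-53 mod 14), so (7,-53,108)→(7,3,8)
g: reduced (well bottom): (7,3,8) with a≤c, −a<b≤a
reduced forms (7, 3, 8) vs (7, 3, 8) ⇒ equivalent

yes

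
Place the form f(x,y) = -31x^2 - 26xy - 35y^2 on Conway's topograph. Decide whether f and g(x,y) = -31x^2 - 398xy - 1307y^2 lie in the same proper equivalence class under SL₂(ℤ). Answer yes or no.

D₁ = -3664, D₂ = -3664
f is negative-definite; reduce −f:
−f: reduced (well bottom): (31,26,35) with a≤c, −a<b≤a
flip sign back: reduced form of f is (-31,-26,-35)
g is negative-definite; reduce −g:
−g: translate: b→26 (≡398 mod 62), so (31,398,1307)→(31,26,35)
−g: reduced (well bottom): (31,26,35) with a≤c, −a<b≤a
flip sign back: reduced form of g is (-31,-26,-35)
reduced forms (-31, -26, -35) vs (-31, -26, -35) ⇒ equivalent

yes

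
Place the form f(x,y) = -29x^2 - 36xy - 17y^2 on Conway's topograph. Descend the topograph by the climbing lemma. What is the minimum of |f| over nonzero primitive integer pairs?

translate: b→-22 (≡36 mod 58), so (29,36,17)→(29,-22,10)
flip: (29,-22,10)→(10,22,29)
translate: b→2 (≡22 mod 20), so (10,22,29)→(10,2,17)
reduced (well bottom): (10,2,17) with a≤c, −a<b≤a
well minimum |f| = |-10| = 10 (negative-definite)

10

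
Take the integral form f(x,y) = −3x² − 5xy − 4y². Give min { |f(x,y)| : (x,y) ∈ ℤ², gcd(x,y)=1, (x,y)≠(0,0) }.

translate: b→-1 (≡5 mod 6), so (3,5,4)→(3,-1,2)
flip: (3,-1,2)→(2,1,3)
reduced (well bottom): (2,1,3) with a≤c, −a<b≤a
well minimum |f| = |-2| = 2 (negative-definite)

2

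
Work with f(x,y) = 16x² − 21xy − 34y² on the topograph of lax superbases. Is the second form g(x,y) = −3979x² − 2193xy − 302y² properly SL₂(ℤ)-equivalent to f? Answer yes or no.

D₁ = 2617, D₂ = 2617
river cycle of f (length 102): (-34, 21, 16), (16, 43, -12), (-12, 29, 37), (37, 45, -4), (-4, 51, 1), (1, 51, -4), (-4, 45, 37), (37, 29, -12), (-12, 43, 16), (16, 21, -34), … (92 more)
river cycle of g (length 102): (16, 43, -12), (-12, 29, 37), (37, 45, -4), (-4, 51, 1), (1, 51, -4), (-4, 45, 37), (37, 29, -12), (-12, 43, 16), (16, 21, -34), (-34, 47, 3), … (92 more)
cycles coincide ⇒ equivalent

yes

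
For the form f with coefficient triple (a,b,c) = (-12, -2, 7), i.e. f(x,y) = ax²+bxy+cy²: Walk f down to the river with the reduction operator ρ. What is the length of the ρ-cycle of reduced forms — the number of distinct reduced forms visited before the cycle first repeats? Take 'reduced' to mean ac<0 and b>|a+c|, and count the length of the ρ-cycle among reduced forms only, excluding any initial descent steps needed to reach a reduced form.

D = 340, ⌊√D⌋ = 18
descent: ρ → (7,16,-3)  [lands on river]
river: ρ → (-3,14,12)
river: ρ → (12,10,-5)
river: ρ → (-5,10,12)
river: ρ → (12,14,-3)
river: ρ → (-3,16,7)
river: ρ → (7,12,-7)
river: ρ → (-7,16,3)
river: ρ → (3,14,-12)
river: ρ → (-12,10,5)
river: ρ → (5,10,-12)
river: ρ → (-12,14,3)
river: ρ → (3,16,-7)
river: ρ → (-7,12,7)
ρ-cycle length = 14 (tail of 1 descent step not counted)

14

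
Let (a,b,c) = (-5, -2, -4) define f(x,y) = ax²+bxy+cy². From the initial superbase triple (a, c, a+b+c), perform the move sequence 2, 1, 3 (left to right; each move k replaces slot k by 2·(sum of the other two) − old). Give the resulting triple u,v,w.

start (-5,-4,-11) = (f(1,0),f(0,1),f(1,1))
replace slot 2: 2·((-5)+(-11)) − (-4) = -28 → (-5,-28,-11)
replace slot 1: 2·((-28)+(-11)) − (-5) = -73 → (-73,-28,-11)
replace slot 3: 2·((-73)+(-28)) − (-11) = -191 → (-73,-28,-191)

-73,-28,-191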